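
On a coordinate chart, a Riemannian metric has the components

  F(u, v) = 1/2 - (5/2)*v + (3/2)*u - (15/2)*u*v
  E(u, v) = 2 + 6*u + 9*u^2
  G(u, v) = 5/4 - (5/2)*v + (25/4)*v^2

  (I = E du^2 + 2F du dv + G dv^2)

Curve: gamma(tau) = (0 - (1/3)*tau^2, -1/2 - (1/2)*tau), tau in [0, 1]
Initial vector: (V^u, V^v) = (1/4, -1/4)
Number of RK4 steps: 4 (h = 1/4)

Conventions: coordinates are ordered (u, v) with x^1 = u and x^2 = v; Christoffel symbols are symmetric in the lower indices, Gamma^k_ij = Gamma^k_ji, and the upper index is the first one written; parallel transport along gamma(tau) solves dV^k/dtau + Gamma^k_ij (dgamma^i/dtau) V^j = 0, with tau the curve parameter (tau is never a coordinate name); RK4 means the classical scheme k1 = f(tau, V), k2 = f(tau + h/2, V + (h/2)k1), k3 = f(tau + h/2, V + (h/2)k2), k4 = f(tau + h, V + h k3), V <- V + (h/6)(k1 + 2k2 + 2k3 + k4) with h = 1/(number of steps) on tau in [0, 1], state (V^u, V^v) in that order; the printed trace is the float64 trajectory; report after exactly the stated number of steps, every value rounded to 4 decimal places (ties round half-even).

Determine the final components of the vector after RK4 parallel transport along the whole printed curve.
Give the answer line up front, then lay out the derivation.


Answer: V^u = 0.2952, V^v = -0.0855

gamma'(tau) = (-(2/3)*tau, -1/2); f(tau, V)^k = -Gamma^k_ij(gamma(tau)) gamma'^i(tau) V^j; h = 1/4; intermediate values shown to 6 dp
curve data and Christoffel symbols at the stage parameters:
  tau = 0.000000: gamma = (0.000000, -0.500000), gamma' = (0.000000, -0.500000); Gamma_uuu = 0.592593, Gamma_uuv = 0.000000, Gamma_uvv = -0.493827, Gamma_vuu = 1.037037, Gamma_vuv = 0.000000, Gamma_vvv = -0.864198
  tau = 0.125000: gamma = (-0.005208, -0.562500), gamma' = (-0.083333, -0.500000); Gamma_uuu = 0.527082, Gamma_uuv = 0.000000, Gamma_uvv = -0.439235, Gamma_vuu = 1.020698, Gamma_vuv = 0.000000, Gamma_vvv = -0.850582
  tau = 0.250000: gamma = (-0.020833, -0.625000), gamma' = (-0.166667, -0.500000); Gamma_uuu = 0.458599, Gamma_uuv = 0.000000, Gamma_uvv = -0.382166, Gamma_vuu = 1.008917, Gamma_vuv = 0.000000, Gamma_vvv = -0.840764
  tau = 0.375000: gamma = (-0.046875, -0.687500), gamma' = (-0.250000, -0.500000); Gamma_uuu = 0.387026, Gamma_uuv = 0.000000, Gamma_uvv = -0.322522, Gamma_vuu = 0.999230, Gamma_vuv = 0.000000, Gamma_vvv = -0.832692
  tau = 0.500000: gamma = (-0.083333, -0.750000), gamma' = (-0.333333, -0.500000); Gamma_uuu = 0.312364, Gamma_uuv = 0.000000, Gamma_uvv = -0.260304, Gamma_vuu = 0.989154, Gamma_vuv = 0.000000, Gamma_vvv = -0.824295
  tau = 0.625000: gamma = (-0.130208, -0.812500), gamma' = (-0.416667, -0.500000); Gamma_uuu = 0.235021, Gamma_uuv = 0.000000, Gamma_uvv = -0.195851, Gamma_vuu = 0.976241, Gamma_vuv = 0.000000, Gamma_vvv = -0.813534
  tau = 0.750000: gamma = (-0.187500, -0.875000), gamma' = (-0.500000, -0.500000); Gamma_uuu = 0.155989, Gamma_uuv = 0.000000, Gamma_uvv = -0.129991, Gamma_vuu = 0.958217, Gamma_vuv = 0.000000, Gamma_vvv = -0.798514
  tau = 0.875000: gamma = (-0.255208, -0.937500), gamma' = (-0.583333, -0.500000); Gamma_uuu = 0.076913, Gamma_uuv = 0.000000, Gamma_uvv = -0.064094, Gamma_vuu = 0.933209, Gamma_vuv = 0.000000, Gamma_vvv = -0.777674
  tau = 1.000000: gamma = (-0.333333, -1.000000), gamma' = (-0.666667, -0.500000); Gamma_uuu = 0.000000, Gamma_uuv = 0.000000, Gamma_uvv = 0.000000, Gamma_vuu = 0.900000, Gamma_vuv = 0.000000, Gamma_vvv = -0.750000
step 0: V^u = 0.2500, V^v = -0.2500
step 1: k1 = (0.061728, 0.108025), k2 = (0.063259, 0.122501), k3 = (0.062870, 0.121748), k4 = (0.062264, 0.136982); V <- V + (h/6)(k1 + 2k2 + 2k3 + k4): V^u = 0.2657, V^v = -0.2194
step 2: k1 = (0.062237, 0.136922), k2 = (0.059085, 0.152548), k3 = (0.058732, 0.151636), k4 = (0.052818, 0.167256); V <- V + (h/6)(k1 + 2k2 + 2k3 + k4): V^u = 0.2803, V^v = -0.1814
step 3: k1 = (0.052796, 0.167186), k2 = (0.043812, 0.181990), k3 = (0.043521, 0.180780), k4 = (0.031563, 0.193888); V <- V + (h/6)(k1 + 2k2 + 2k3 + k4): V^u = 0.2911, V^v = -0.1361
step 4: k1 = (0.031551, 0.193814), k2 = (0.016823, 0.204119), k3 = (0.016699, 0.202616), k4 = (0.000000, 0.209211); V <- V + (h/6)(k1 + 2k2 + 2k3 + k4): V^u = 0.2952, V^v = -0.0855


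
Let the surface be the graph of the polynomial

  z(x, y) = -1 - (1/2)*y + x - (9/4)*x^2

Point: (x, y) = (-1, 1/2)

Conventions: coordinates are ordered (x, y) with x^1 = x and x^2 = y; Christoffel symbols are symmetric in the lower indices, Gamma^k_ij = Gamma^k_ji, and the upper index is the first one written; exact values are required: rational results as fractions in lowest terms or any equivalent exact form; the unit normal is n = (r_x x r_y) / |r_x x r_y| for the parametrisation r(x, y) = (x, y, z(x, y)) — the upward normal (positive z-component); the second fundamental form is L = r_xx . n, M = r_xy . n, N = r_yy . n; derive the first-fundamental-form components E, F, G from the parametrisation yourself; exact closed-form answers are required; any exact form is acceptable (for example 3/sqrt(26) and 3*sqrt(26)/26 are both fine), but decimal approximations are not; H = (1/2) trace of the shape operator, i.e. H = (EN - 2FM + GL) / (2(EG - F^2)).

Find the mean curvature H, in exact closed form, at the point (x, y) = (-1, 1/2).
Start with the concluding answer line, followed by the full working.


Answer: H = -5*sqrt(14)/1176

z_x = 11/2, z_y = -1/2, z_xx = -9/2, z_xy = 0, z_yy = 0
E = 125/4, F = -11/4, G = 5/4; answer radicand W^2 = 63/2
unnormalised second-form numerators: l = -9/2, m = 0, n = 0; L = l/sqrt(63/2), and similarly M = m/sqrt(W^2), N = n/sqrt(W^2)
H = (E*n - 2*F*m + G*l) / (2*(EG - F^2)*sqrt(W^2)); E*n - 2*F*m + G*l = -45/8, EG - F^2 = 63/2, so H = (-5/56)/sqrt(63/2)


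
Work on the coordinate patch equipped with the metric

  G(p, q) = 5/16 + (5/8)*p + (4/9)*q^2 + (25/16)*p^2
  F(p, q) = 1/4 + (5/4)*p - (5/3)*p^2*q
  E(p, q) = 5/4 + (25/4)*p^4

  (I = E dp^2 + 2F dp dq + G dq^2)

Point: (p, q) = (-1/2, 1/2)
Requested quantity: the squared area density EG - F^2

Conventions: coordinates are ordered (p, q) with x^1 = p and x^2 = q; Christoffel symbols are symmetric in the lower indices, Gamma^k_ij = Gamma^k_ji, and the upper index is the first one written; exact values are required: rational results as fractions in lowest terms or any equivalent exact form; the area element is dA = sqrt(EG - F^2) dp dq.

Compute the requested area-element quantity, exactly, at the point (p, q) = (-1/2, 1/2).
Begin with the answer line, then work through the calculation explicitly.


Answer: EG - F^2 = 17801/36864

E = 105/64, F = -7/12, G = 289/576; EG - F^2 = 17801/36864


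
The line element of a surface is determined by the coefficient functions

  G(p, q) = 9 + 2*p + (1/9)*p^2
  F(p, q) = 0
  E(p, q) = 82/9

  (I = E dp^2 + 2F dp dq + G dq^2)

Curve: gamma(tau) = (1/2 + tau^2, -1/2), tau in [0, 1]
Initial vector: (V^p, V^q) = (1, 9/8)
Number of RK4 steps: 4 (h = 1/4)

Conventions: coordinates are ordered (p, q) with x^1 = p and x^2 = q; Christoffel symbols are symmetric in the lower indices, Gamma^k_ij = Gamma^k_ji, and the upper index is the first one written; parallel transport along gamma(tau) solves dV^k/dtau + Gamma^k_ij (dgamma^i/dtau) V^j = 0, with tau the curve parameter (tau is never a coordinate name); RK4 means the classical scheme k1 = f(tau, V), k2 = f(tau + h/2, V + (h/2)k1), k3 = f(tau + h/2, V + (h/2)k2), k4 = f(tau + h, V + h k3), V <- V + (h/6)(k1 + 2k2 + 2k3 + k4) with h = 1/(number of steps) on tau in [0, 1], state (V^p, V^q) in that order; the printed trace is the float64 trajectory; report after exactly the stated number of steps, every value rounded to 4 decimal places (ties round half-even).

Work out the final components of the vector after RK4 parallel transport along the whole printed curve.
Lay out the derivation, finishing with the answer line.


gamma'(tau) = (2*tau, 0); f(tau, V)^k = -Gamma^k_ij(gamma(tau)) gamma'^i(tau) V^j; h = 1/4; intermediate values shown to 6 dp
curve data and Christoffel symbols at the stage parameters:
  tau = 0.000000: gamma = (0.500000, -0.500000), gamma' = (0.000000, 0.000000); Gamma_ppp = 0.000000, Gamma_ppq = 0.000000, Gamma_pqq = -0.115854, Gamma_qpp = 0.000000, Gamma_qpq = 0.105263, Gamma_qqq = 0.000000
  tau = 0.125000: gamma = (0.515625, -0.500000), gamma' = (0.250000, 0.000000); Gamma_ppp = 0.000000, Gamma_ppq = 0.000000, Gamma_pqq = -0.116044, Gamma_qpp = 0.000000, Gamma_qpq = 0.105090, Gamma_qqq = 0.000000
  tau = 0.250000: gamma = (0.562500, -0.500000), gamma' = (0.500000, 0.000000); Gamma_ppp = 0.000000, Gamma_ppq = 0.000000, Gamma_pqq = -0.116616, Gamma_qpp = 0.000000, Gamma_qpq = 0.104575, Gamma_qqq = 0.000000
  tau = 0.375000: gamma = (0.640625, -0.500000), gamma' = (0.750000, 0.000000); Gamma_ppp = 0.000000, Gamma_ppq = 0.000000, Gamma_pqq = -0.117569, Gamma_qpp = 0.000000, Gamma_qpq = 0.103728, Gamma_qqq = 0.000000
  tau = 0.500000: gamma = (0.750000, -0.500000), gamma' = (1.000000, 0.000000); Gamma_ppp = 0.000000, Gamma_ppq = 0.000000, Gamma_pqq = -0.118902, Gamma_qpp = 0.000000, Gamma_qpq = 0.102564, Gamma_qqq = 0.000000
  tau = 0.625000: gamma = (0.890625, -0.500000), gamma' = (1.250000, 0.000000); Gamma_ppp = 0.000000, Gamma_ppq = 0.000000, Gamma_pqq = -0.120617, Gamma_qpp = 0.000000, Gamma_qpq = 0.101106, Gamma_qqq = 0.000000
  tau = 0.750000: gamma = (1.062500, -0.500000), gamma' = (1.500000, 0.000000); Gamma_ppp = 0.000000, Gamma_ppq = 0.000000, Gamma_pqq = -0.122713, Gamma_qpp = 0.000000, Gamma_qpq = 0.099379, Gamma_qqq = 0.000000
  tau = 0.875000: gamma = (1.265625, -0.500000), gamma' = (1.750000, 0.000000); Gamma_ppp = 0.000000, Gamma_ppq = 0.000000, Gamma_pqq = -0.125191, Gamma_qpp = 0.000000, Gamma_qpq = 0.097412, Gamma_qqq = 0.000000
  tau = 1.000000: gamma = (1.500000, -0.500000), gamma' = (2.000000, 0.000000); Gamma_ppp = 0.000000, Gamma_ppq = 0.000000, Gamma_pqq = -0.128049, Gamma_qpp = 0.000000, Gamma_qpq = 0.095238, Gamma_qqq = 0.000000
step 0: V^p = 1.0000, V^q = 1.1250
step 1: k1 = (0.000000, 0.000000), k2 = (0.000000, -0.029557), k3 = (0.000000, -0.029460), k4 = (0.000000, -0.058438); V <- V + (h/6)(k1 + 2k2 + 2k3 + k4): V^p = 1.0000, V^q = 1.1176
step 2: k1 = (0.000000, -0.058439), k2 = (0.000000, -0.086380), k3 = (0.000000, -0.086108), k4 = (0.000000, -0.112423); V <- V + (h/6)(k1 + 2k2 + 2k3 + k4): V^p = 1.0000, V^q = 1.0962
step 3: k1 = (0.000000, -0.112426), k2 = (0.000000, -0.136758), k3 = (0.000000, -0.136374), k4 = (0.000000, -0.158320); V <- V + (h/6)(k1 + 2k2 + 2k3 + k4): V^p = 1.0000, V^q = 1.0621
step 4: k1 = (0.000000, -0.158327), k2 = (0.000000, -0.177686), k3 = (0.000000, -0.177274), k4 = (0.000000, -0.193865); V <- V + (h/6)(k1 + 2k2 + 2k3 + k4): V^p = 1.0000, V^q = 1.0179

Answer: V^p = 1.0000, V^q = 1.0179


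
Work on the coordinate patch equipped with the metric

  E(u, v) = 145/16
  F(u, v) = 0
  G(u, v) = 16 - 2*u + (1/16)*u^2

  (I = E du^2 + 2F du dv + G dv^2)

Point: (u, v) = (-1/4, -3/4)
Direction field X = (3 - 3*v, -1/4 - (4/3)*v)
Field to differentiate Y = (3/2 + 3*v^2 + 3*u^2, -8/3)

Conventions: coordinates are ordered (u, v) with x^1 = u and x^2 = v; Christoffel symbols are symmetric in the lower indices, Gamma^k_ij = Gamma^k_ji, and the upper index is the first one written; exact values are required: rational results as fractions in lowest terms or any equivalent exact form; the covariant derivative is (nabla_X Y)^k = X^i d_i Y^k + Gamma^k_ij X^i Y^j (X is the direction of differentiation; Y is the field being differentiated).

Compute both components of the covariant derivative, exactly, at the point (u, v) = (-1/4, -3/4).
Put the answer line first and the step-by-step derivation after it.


Answer: (nabla_X Y)^u = -1331/116, (nabla_X Y)^v = 367/520

E = 145/16, F = 0, G = 4225/256 at the point
E_u = 0, E_v = 0, F_u = 0, F_v = 0, G_u = -65/32, G_v = 0
EG - F^2 = 612625/4096;  g^inv = (4096/612625) * [[4225/256, 0], [0, 145/16]]
first-kind symbols [ij,l] = (1/2)(d_i g_jl + d_j g_il - d_l g_ij): [uu,u] = E_u/2 = 0, [uu,v] = F_u - E_v/2 = 0, [uv,u] = E_v/2 = 0, [uv,v] = G_u/2 = -65/64, [vv,u] = F_v - G_u/2 = 65/64, [vv,v] = G_v/2 = 0
Gamma^u_ij = (G*[ij,u] - F*[ij,v])/(EG - F^2), Gamma^v_ij = (E*[ij,v] - F*[ij,u])/(EG - F^2)
Gamma_uuu = 0, Gamma_uuv = 0, Gamma_uvv = 13/116, Gamma_vuu = 0, Gamma_vuv = -4/65, Gamma_vvv = 0
X = (21/4, 3/4), Y = (27/8, -8/3) at the point


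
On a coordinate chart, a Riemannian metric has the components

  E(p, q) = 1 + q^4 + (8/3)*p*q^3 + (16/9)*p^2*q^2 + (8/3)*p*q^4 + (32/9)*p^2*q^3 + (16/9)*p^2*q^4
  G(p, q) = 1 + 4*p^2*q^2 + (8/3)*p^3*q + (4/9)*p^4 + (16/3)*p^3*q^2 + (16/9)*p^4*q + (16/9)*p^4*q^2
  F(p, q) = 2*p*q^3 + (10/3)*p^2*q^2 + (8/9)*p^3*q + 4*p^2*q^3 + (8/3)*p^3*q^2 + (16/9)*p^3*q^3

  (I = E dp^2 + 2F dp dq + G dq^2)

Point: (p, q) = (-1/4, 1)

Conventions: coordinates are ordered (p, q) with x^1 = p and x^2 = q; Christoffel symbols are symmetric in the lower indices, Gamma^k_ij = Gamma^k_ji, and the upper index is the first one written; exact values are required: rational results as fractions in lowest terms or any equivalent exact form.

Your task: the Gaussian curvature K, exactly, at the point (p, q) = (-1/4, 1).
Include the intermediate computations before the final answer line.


E = 10/9, F = -1/8, G = 73/64, EG - F^2 = 721/576 at the point
E_p = 16/9, E_q = 2/3, F_p = -2/3, F_q = -37/72, G_p = -3/4, G_q = 5/16
E_qq = 26/9, F_pq = -7/6, G_pp = -1
Apply the Brioschi formula K = (det M1 - det M2)/(EG - F^2)^2 over the derivative matrices of E, F, G.
M1 = [[-E_qq/2 + F_pq - G_pp/2, E_p/2, F_p - E_q/2], [F_q - G_p/2, E, F], [G_q/2, F, G]] = [[-19/9, 8/9, -1], [-5/36, 10/9, -1/8], [5/32, -1/8, 73/64]]; det M1 = -1361/576
M2 = [[0, E_q/2, G_p/2], [E_q/2, E, F], [G_p/2, F, G]] = [[0, 1/3, -3/8], [1/3, 10/9, -1/8], [-3/8, -1/8, 73/64]]; det M2 = -145/576
det M1 - det M2 = -19/9; K = -19/9 / (721/576)^2 = -700416/519841

Answer: K = -700416/519841


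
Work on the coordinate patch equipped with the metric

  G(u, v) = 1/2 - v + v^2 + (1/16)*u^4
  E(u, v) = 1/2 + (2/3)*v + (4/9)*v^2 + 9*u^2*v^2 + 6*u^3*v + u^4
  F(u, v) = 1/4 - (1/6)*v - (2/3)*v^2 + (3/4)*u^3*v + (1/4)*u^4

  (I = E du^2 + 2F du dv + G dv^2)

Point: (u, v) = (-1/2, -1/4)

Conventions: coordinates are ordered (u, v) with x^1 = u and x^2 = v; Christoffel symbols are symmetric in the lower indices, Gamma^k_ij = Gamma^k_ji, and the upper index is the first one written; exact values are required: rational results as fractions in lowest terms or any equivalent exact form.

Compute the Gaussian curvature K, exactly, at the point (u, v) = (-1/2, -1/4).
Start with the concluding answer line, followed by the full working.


Answer: K = -81192/121801

E = 433/576, F = 37/128, G = 209/256, EG - F^2 = 2443/4608 at the point
E_u = -35/16, E_v = -103/72, F_u = -17/64, F_v = 7/96, G_u = -1/32, G_v = -3/2
E_vv = 97/18, F_uv = 9/16, G_uu = 3/16
The intrinsic route: Brioschi's K = (det M1 - det M2)/(EG - F^2)^2.
M1 = [[-E_vv/2 + F_uv - G_uu/2, E_u/2, F_u - E_v/2], [F_v - G_u/2, E, F], [G_v/2, F, G]] = [[-641/288, -35/32, 259/576], [17/192, 433/576, 37/128], [-3/4, 37/128, 209/256]]; det M1 = -12714233/21233664
M2 = [[0, E_v/2, G_u/2], [E_v/2, E, F], [G_u/2, F, G]] = [[0, -103/144, -1/64], [-103/144, 433/576, 37/128], [-1/64, 37/128, 209/256]]; det M2 = -8735825/21233664
det M1 - det M2 = -165767/884736; K = -165767/884736 / (2443/4608)^2 = -81192/121801


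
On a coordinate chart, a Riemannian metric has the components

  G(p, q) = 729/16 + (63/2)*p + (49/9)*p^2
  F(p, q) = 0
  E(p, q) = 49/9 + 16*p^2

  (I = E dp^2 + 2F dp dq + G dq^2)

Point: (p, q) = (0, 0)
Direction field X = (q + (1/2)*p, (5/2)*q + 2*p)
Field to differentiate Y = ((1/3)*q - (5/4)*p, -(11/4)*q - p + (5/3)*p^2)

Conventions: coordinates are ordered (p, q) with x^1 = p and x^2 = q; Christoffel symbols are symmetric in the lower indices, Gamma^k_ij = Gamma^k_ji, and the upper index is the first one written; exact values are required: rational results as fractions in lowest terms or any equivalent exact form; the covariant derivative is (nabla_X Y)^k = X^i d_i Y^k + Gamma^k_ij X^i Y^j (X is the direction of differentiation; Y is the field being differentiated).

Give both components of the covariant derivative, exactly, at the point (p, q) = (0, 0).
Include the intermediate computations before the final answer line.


E = 49/9, F = 0, G = 729/16 at the point
E_p = 0, E_q = 0, F_p = 0, F_q = 0, G_p = 63/2, G_q = 0
EG - F^2 = 3969/16;  g^inv = (16/3969) * [[729/16, 0], [0, 49/9]]
first-kind symbols [ij,l] = (1/2)(d_i g_jl + d_j g_il - d_l g_ij): [pp,p] = E_p/2 = 0, [pp,q] = F_p - E_q/2 = 0, [pq,p] = E_q/2 = 0, [pq,q] = G_p/2 = 63/4, [qq,p] = F_q - G_p/2 = -63/4, [qq,q] = G_q/2 = 0
Gamma^p_ij = (G*[ij,p] - F*[ij,q])/(EG - F^2), Gamma^q_ij = (E*[ij,q] - F*[ij,p])/(EG - F^2)
Gamma_ppp = 0, Gamma_ppq = 0, Gamma_pqq = -81/28, Gamma_qpp = 0, Gamma_qpq = 28/81, Gamma_qqq = 0
X = (0, 0), Y = (0, 0) at the point

Answer: (nabla_X Y)^p = 0, (nabla_X Y)^q = 0


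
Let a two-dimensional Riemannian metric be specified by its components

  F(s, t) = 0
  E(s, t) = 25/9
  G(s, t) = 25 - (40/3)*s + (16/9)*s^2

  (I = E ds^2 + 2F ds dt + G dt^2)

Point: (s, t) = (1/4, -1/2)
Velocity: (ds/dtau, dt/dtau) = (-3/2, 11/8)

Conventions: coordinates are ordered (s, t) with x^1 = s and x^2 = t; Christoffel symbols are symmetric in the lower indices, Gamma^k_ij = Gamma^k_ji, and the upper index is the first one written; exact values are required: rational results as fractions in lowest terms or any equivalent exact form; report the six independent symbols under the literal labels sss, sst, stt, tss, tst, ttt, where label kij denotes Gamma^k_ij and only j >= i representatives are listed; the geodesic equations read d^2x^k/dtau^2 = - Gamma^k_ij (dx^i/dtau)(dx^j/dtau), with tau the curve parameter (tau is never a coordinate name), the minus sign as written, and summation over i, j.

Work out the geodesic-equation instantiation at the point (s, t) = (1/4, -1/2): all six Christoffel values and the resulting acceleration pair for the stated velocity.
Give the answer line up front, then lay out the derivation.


Answer: Gamma_sss = 0, Gamma_sst = 0, Gamma_stt = 56/25, Gamma_tss = 0, Gamma_tst = -2/7, Gamma_ttt = 0; accelerations (d^2s/dtau^2, d^2t/dtau^2) = (-847/200, -33/28)

E = 25/9, F = 0, G = 196/9 at the point
E_s = 0, E_t = 0, F_s = 0, F_t = 0, G_s = -112/9, G_t = 0
EG - F^2 = 4900/81;  g^inv = (81/4900) * [[196/9, 0], [0, 25/9]]
first-kind symbols [ij,l] = (1/2)(d_i g_jl + d_j g_il - d_l g_ij): [ss,s] = E_s/2 = 0, [ss,t] = F_s - E_t/2 = 0, [st,s] = E_t/2 = 0, [st,t] = G_s/2 = -56/9, [tt,s] = F_t - G_s/2 = 56/9, [tt,t] = G_t/2 = 0
Gamma^s_ij = (G*[ij,s] - F*[ij,t])/(EG - F^2), Gamma^t_ij = (E*[ij,t] - F*[ij,s])/(EG - F^2)
Gamma_sss = 0, Gamma_sst = 0, Gamma_stt = 56/25, Gamma_tss = 0, Gamma_tst = -2/7, Gamma_ttt = 0
d^2s/dtau^2 = -(Gamma_sss*(-3/2)^2 + 2*Gamma_sst*(-3/2)*(11/8) + Gamma_stt*(11/8)^2) = -847/200
d^2t/dtau^2 = -(Gamma_tss*(-3/2)^2 + 2*Gamma_tst*(-3/2)*(11/8) + Gamma_ttt*(11/8)^2) = -33/28


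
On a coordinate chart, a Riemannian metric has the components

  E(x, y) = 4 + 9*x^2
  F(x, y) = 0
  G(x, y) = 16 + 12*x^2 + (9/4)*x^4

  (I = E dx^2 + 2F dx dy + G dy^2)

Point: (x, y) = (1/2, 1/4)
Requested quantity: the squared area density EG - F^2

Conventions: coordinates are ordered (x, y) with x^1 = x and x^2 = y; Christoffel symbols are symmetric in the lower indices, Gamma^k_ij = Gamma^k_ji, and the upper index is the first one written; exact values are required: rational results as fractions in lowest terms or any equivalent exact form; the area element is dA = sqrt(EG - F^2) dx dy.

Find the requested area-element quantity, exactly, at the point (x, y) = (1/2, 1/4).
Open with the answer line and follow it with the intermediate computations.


Answer: EG - F^2 = 30625/256

E = 25/4, F = 0, G = 1225/64; EG - F^2 = 30625/256


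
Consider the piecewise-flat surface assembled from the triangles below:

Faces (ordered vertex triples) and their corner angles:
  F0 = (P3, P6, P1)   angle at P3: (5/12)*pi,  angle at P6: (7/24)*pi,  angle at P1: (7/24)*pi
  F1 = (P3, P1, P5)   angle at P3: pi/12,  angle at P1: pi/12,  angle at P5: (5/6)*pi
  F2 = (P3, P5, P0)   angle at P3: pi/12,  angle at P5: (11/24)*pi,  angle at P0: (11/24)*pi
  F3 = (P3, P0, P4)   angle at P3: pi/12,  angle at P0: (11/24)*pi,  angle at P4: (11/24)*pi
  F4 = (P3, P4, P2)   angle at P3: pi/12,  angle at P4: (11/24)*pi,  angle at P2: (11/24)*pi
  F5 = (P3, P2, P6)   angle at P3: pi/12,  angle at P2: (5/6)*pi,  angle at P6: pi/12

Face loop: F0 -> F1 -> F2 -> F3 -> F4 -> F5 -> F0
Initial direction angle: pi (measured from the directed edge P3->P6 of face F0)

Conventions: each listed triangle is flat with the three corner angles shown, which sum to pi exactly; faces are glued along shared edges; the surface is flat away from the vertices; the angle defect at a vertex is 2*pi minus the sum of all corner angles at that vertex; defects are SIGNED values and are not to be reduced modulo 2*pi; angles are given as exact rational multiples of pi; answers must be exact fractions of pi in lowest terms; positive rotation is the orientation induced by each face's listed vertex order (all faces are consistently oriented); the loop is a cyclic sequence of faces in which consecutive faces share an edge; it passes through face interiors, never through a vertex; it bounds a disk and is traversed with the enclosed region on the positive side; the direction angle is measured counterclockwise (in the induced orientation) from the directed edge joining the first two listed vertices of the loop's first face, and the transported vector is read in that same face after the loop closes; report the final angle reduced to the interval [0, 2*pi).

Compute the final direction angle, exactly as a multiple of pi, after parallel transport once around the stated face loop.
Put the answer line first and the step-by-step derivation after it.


Answer: final direction angle = pi/6

enclosed vertex P3: corner angles sum to (5/6)*pi, defect = 2*pi - (5/6)*pi = (7/6)*pi
transport around the loop rotates by the sum of enclosed defects; add to the initial angle mod 2*pi
final angle = pi + (7/6)*pi = pi/6 (mod 2*pi)


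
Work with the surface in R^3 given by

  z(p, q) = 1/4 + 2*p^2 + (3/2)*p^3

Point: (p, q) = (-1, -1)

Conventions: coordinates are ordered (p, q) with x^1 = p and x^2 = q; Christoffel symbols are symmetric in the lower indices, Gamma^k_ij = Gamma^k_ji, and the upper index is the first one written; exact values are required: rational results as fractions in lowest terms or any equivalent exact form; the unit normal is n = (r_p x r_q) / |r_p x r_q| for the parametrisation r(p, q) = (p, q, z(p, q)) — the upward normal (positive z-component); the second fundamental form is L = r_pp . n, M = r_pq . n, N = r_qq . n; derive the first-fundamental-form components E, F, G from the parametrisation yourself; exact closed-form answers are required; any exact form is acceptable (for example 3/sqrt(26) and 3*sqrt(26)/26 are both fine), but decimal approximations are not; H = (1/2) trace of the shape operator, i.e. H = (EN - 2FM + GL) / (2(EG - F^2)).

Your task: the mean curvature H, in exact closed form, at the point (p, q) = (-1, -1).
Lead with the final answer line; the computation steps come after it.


Answer: H = -4*sqrt(5)/5

z_p = 1/2, z_q = 0, z_pp = -5, z_pq = 0, z_qq = 0
E = 5/4, F = 0, G = 1; answer radicand W^2 = 5/4
unnormalised second-form numerators: l = -5, m = 0, n = 0; L = l/sqrt(5/4), and similarly M = m/sqrt(W^2), N = n/sqrt(W^2)
H = (E*n - 2*F*m + G*l) / (2*(EG - F^2)*sqrt(W^2)); E*n - 2*F*m + G*l = -5, EG - F^2 = 5/4, so H = (-2)/sqrt(5/4)


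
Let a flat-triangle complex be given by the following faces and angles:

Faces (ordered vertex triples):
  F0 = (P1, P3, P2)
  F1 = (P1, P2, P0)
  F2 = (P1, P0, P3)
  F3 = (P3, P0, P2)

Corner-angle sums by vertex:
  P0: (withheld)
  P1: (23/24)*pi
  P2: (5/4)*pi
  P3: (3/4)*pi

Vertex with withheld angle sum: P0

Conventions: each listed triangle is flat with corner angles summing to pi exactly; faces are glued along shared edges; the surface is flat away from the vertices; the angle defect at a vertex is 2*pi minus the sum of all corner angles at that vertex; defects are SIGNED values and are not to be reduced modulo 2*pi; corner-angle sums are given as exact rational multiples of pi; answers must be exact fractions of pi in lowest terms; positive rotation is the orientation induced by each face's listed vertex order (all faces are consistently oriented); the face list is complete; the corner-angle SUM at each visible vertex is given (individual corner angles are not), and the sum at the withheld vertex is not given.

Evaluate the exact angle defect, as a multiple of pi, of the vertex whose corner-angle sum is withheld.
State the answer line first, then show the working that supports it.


Answer: defect(P0) = (23/24)*pi

V = 4, E = 6, F = 4; chi = V - E + F = 2
Gauss-Bonnet: total defect = 2*pi*chi = 4*pi; visible defects sum to (73/24)*pi


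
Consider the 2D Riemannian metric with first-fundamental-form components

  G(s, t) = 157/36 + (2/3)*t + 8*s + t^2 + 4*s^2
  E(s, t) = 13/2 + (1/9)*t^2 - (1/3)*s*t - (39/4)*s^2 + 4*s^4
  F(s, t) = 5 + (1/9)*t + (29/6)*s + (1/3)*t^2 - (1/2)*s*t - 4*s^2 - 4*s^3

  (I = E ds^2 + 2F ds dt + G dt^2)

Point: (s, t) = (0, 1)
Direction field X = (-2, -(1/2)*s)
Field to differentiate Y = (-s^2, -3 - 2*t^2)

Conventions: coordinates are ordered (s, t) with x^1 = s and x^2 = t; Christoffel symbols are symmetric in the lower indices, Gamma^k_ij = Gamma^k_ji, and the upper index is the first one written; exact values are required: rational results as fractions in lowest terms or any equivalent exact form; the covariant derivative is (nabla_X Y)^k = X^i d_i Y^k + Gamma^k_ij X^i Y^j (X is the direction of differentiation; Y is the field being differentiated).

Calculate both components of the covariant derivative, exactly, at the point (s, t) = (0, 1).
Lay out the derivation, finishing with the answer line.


E = 119/18, F = 49/9, G = 217/36 at the point
E_s = -1/3, E_t = 2/9, F_s = 13/3, F_t = 7/9, G_s = 8, G_t = 8/3
EG - F^2 = 245/24;  g^inv = (24/245) * [[217/36, -49/9], [-49/9, 119/18]]
first-kind symbols [ij,l] = (1/2)(d_i g_jl + d_j g_il - d_l g_ij): [ss,s] = E_s/2 = -1/6, [ss,t] = F_s - E_t/2 = 38/9, [st,s] = E_t/2 = 1/9, [st,t] = G_s/2 = 4, [tt,s] = F_t - G_s/2 = -29/9, [tt,t] = G_t/2 = 4/3
Gamma^s_ij = (G*[ij,s] - F*[ij,t])/(EG - F^2), Gamma^t_ij = (E*[ij,t] - F*[ij,s])/(EG - F^2)
Gamma_sss = -2221/945, Gamma_sst = -1954/945, Gamma_stt = -494/189, Gamma_tss = 2668/945, Gamma_tst = 2392/945, Gamma_ttt = 488/189
X = (-2, 0), Y = (0, -5) at the point

Answer: (nabla_X Y)^s = -3908/189, (nabla_X Y)^t = 4784/189


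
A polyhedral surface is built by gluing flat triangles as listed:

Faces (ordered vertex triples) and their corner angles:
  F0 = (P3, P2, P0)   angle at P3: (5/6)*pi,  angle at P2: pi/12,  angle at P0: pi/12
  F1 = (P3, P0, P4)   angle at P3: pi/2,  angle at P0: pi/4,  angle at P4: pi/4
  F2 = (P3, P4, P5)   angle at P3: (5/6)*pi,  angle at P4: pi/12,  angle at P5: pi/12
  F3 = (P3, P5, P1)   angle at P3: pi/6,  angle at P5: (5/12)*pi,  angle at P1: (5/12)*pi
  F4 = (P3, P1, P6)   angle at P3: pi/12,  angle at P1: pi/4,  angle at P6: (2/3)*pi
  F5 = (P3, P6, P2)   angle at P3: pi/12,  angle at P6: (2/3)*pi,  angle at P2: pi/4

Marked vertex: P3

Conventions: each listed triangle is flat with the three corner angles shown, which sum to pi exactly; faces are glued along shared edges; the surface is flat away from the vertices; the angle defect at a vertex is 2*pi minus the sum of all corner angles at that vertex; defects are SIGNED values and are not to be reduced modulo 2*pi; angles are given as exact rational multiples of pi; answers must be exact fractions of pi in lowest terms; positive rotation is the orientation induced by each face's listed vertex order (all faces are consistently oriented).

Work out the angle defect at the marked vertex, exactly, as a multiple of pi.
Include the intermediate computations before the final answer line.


Sum of corner angles at P3: (5/2)*pi
defect = 2*pi - (5/2)*pi

Answer: defect(P3) = -pi/2


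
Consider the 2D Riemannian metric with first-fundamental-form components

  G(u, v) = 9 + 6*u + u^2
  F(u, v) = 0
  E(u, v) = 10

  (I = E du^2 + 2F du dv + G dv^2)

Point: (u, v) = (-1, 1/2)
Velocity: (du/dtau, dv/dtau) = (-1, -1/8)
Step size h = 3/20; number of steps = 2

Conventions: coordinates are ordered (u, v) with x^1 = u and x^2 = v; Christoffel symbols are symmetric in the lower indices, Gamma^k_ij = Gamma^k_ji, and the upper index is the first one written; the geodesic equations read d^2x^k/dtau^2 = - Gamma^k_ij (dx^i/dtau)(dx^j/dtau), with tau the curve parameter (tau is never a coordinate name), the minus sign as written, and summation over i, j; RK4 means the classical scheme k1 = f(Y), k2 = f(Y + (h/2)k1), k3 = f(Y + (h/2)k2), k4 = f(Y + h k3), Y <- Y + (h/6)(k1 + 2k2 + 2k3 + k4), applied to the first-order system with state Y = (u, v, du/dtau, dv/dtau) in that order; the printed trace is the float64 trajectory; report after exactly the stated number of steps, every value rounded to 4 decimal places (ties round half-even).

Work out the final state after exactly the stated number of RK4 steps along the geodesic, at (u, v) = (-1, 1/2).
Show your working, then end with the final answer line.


f(Y) = (du/dtau, dv/dtau, -Gamma^u_ij Y'^i Y'^j, -Gamma^v_ij Y'^i Y'^j) with the Gammas evaluated at the stage position; h = 0.150000; intermediate values shown to 6 dp
step 0: u = -1.0000, v = 0.5000, du/dtau = -1.0000, dv/dtau = -0.1250
step 1:
  k1: at (u, v) = (-1.000000, 0.500000), (du/dtau, dv/dtau) = (-1.000000, -0.125000); Gamma_uuu = 0.000000, Gamma_uuv = 0.000000, Gamma_uvv = -0.200000, Gamma_vuu = 0.000000, Gamma_vuv = 0.500000, Gamma_vvv = 0.000000; k1 = (-1.000000, -0.125000, 0.003125, -0.125000)
  k2: at (u, v) = (-1.075000, 0.490625), (du/dtau, dv/dtau) = (-0.999766, -0.134375); Gamma_uuu = 0.000000, Gamma_uuv = 0.000000, Gamma_uvv = -0.192500, Gamma_vuu = 0.000000, Gamma_vuv = 0.519481, Gamma_vvv = 0.000000; k2 = (-0.999766, -0.134375, 0.003476, -0.139578)
  k3: at (u, v) = (-1.074982, 0.489922), (du/dtau, dv/dtau) = (-0.999739, -0.135468); Gamma_uuu = 0.000000, Gamma_uuv = 0.000000, Gamma_uvv = -0.192502, Gamma_vuu = 0.000000, Gamma_vuv = 0.519476, Gamma_vvv = 0.000000; k3 = (-0.999739, -0.135468, 0.003533, -0.140708)
  k4: at (u, v) = (-1.149961, 0.479680), (du/dtau, dv/dtau) = (-0.999470, -0.146106); Gamma_uuu = 0.000000, Gamma_uuv = 0.000000, Gamma_uvv = -0.185004, Gamma_vuu = 0.000000, Gamma_vuv = 0.540529, Gamma_vvv = 0.000000; k4 = (-0.999470, -0.146106, 0.003949, -0.157866)
  Y <- Y + (h/6)(k1 + 2k2 + 2k3 + k4): u = -1.1500, v = 0.4797, du/dtau = -0.9995, dv/dtau = -0.1461
step 2:
  k1: at (u, v) = (-1.149962, 0.479730), (du/dtau, dv/dtau) = (-0.999473, -0.146086); Gamma_uuu = 0.000000, Gamma_uuv = 0.000000, Gamma_uvv = -0.185004, Gamma_vuu = 0.000000, Gamma_vuv = 0.540529, Gamma_vvv = 0.000000; k1 = (-0.999473, -0.146086, 0.003948, -0.157844)
  k2: at (u, v) = (-1.224922, 0.468774), (du/dtau, dv/dtau) = (-0.999177, -0.157924); Gamma_uuu = 0.000000, Gamma_uuv = 0.000000, Gamma_uvv = -0.177508, Gamma_vuu = 0.000000, Gamma_vuv = 0.563356, Gamma_vvv = 0.000000; k2 = (-0.999177, -0.157924, 0.004427, -0.177789)
  k3: at (u, v) = (-1.224900, 0.467886), (du/dtau, dv/dtau) = (-0.999141, -0.159420); Gamma_uuu = 0.000000, Gamma_uuv = 0.000000, Gamma_uvv = -0.177510, Gamma_vuu = 0.000000, Gamma_vuv = 0.563349, Gamma_vvv = 0.000000; k3 = (-0.999141, -0.159420, 0.004511, -0.179464)
  k4: at (u, v) = (-1.299833, 0.455817), (du/dtau, dv/dtau) = (-0.998796, -0.173006); Gamma_uuu = 0.000000, Gamma_uuv = 0.000000, Gamma_uvv = -0.170017, Gamma_vuu = 0.000000, Gamma_vuv = 0.588178, Gamma_vvv = 0.000000; k4 = (-0.998796, -0.173006, 0.005089, -0.203271)
  Y <- Y + (h/6)(k1 + 2k2 + 2k3 + k4): u = -1.2998, v = 0.4559, du/dtau = -0.9988, dv/dtau = -0.1730

Answer: u = -1.2998, v = 0.4559, du/dtau = -0.9988, dv/dtau = -0.1730


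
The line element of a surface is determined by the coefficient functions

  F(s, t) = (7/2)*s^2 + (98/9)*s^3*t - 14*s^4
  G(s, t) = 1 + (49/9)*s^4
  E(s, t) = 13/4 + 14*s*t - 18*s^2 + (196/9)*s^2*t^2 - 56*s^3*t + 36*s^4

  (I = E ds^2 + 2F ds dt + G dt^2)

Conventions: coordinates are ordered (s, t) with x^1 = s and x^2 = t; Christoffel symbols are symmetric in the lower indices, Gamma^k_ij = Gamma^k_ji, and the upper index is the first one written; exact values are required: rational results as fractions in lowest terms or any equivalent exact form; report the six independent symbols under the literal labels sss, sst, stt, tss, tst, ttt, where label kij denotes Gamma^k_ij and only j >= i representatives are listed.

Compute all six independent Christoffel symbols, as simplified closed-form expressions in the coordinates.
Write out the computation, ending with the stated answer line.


E = 13/4 + 14*s*t - 18*s^2 + (196/9)*s^2*t^2 - 56*s^3*t + 36*s^4; F = (7/2)*s^2 + (98/9)*s^3*t - 14*s^4; G = 1 + (49/9)*s^4
Gamma^k_ij = (1/2) g^{kl} (d_i g_jl + d_j g_il - d_l g_ij), with g^inv = (1/(EG-F^2)) [[G, -F], [-F, E]]
first partials: E_s = 14*t - 36*s + (392/9)*s*t^2 - 168*s^2*t + 144*s^3, E_t = 14*s + (392/9)*s^2*t - 56*s^3, F_s = 7*s + (98/3)*s^2*t - 56*s^3, F_t = (98/9)*s^3, G_s = (196/9)*s^3, G_t = 0
D = EG - F^2 = 13/4 + 14*s*t - 18*s^2 + (196/9)*s^2*t^2 - 56*s^3*t + (373/9)*s^4
expanded: Gamma^s_ss = (G E_s - 2F F_s + F E_t)/(2D), Gamma^s_st = (G E_t - F G_s)/(2D), Gamma^s_tt = (2G F_t - G G_s - F G_t)/(2D), Gamma^t_ss = (2E F_s - E E_t - F E_s)/(2D), Gamma^t_st = (E G_s - F E_t)/(2D), Gamma^t_tt = (E G_t - 2F F_t + F G_s)/(2D); substitute and cancel common factors

Answer: Gamma_sss = (2592*s^3 - 3024*s^2*t + 784*s*t^2 - 648*s + 252*t)/(1492*s^4 - 2016*s^3*t + 784*s^2*t^2 - 648*s^2 + 504*s*t + 117), Gamma_sst = (-1008*s^3 + 784*s^2*t + 252*s)/(1492*s^4 - 2016*s^3*t + 784*s^2*t^2 - 648*s^2 + 504*s*t + 117), Gamma_stt = 0, Gamma_tss = (-1008*s^3 + 392*s^2*t)/(1492*s^4 - 2016*s^3*t + 784*s^2*t^2 - 648*s^2 + 504*s*t + 117), Gamma_tst = 392*s^3/(1492*s^4 - 2016*s^3*t + 784*s^2*t^2 - 648*s^2 + 504*s*t + 117), Gamma_ttt = 0


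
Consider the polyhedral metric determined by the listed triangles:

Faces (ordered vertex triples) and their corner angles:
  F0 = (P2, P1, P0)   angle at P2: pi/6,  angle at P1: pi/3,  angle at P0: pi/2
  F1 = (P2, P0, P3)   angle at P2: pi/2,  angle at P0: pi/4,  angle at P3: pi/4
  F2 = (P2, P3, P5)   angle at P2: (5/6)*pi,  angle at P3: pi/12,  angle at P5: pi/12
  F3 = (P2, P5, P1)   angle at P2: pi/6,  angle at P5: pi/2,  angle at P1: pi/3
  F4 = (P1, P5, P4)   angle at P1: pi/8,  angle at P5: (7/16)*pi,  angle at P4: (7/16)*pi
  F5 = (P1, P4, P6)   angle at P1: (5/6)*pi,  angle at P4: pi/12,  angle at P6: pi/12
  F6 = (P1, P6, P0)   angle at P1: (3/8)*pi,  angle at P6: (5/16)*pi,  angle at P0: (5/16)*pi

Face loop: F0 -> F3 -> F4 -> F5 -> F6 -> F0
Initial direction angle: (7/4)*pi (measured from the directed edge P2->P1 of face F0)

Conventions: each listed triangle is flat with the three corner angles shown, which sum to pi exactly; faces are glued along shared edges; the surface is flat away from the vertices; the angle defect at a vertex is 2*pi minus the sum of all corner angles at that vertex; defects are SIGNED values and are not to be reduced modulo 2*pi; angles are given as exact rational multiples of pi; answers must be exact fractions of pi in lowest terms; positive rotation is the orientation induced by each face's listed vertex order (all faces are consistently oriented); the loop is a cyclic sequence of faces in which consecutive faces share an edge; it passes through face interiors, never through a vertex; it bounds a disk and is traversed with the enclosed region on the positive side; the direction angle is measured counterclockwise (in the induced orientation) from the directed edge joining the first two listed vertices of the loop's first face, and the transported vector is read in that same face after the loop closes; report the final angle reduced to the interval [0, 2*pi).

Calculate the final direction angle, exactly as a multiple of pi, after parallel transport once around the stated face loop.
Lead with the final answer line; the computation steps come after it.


Answer: final direction angle = (7/4)*pi

enclosed vertex P1: corner angles sum to 2*pi, defect = 2*pi - 2*pi = 0
the final direction is the initial angle plus the enclosed defects, taken mod 2*pi in the induced orientation
final angle = (7/4)*pi + 0 = (7/4)*pi (mod 2*pi)


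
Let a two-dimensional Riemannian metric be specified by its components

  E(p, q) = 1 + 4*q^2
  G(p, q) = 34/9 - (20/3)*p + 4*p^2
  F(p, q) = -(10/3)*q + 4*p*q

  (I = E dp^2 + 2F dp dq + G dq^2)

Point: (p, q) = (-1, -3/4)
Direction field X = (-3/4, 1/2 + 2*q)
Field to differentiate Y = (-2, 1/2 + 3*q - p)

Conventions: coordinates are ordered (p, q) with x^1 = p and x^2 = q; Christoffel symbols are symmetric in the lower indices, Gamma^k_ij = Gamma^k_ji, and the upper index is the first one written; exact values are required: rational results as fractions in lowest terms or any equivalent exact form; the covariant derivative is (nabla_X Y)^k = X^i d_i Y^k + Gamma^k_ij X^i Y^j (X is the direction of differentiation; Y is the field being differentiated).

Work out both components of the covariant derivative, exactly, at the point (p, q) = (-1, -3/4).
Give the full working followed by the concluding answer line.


E = 13/4, F = 11/2, G = 130/9 at the point
E_p = 0, E_q = -6, F_p = -3, F_q = -22/3, G_p = -44/3, G_q = 0
EG - F^2 = 601/36;  g^inv = (36/601) * [[130/9, -11/2], [-11/2, 13/4]]
first-kind symbols [ij,l] = (1/2)(d_i g_jl + d_j g_il - d_l g_ij): [pp,p] = E_p/2 = 0, [pp,q] = F_p - E_q/2 = 0, [pq,p] = E_q/2 = -3, [pq,q] = G_p/2 = -22/3, [qq,p] = F_q - G_p/2 = 0, [qq,q] = G_q/2 = 0
Gamma^p_ij = (G*[ij,p] - F*[ij,q])/(EG - F^2), Gamma^q_ij = (E*[ij,q] - F*[ij,p])/(EG - F^2)
Gamma_ppp = 0, Gamma_ppq = -108/601, Gamma_pqq = 0, Gamma_qpp = 0, Gamma_qpq = -264/601, Gamma_qqq = 0
X = (-3/4, -1), Y = (-2, -3/4) at the point

Answer: (nabla_X Y)^p = -1107/2404, (nabla_X Y)^q = -8115/2404


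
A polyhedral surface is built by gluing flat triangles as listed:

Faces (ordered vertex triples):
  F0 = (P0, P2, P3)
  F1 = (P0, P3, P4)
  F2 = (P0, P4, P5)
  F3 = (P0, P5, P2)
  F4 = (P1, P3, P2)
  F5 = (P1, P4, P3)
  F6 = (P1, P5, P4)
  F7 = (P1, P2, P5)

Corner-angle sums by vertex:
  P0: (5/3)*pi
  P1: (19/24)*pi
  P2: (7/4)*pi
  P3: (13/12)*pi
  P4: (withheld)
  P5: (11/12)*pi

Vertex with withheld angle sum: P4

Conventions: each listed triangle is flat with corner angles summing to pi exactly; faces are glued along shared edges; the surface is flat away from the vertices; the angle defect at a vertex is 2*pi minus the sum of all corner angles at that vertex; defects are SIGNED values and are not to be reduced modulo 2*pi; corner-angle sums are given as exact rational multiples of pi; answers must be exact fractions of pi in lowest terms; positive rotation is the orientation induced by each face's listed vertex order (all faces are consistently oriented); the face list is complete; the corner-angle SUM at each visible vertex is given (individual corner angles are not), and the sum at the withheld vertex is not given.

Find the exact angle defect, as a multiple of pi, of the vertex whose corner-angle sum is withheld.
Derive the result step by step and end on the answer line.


V = 6, E = 12, F = 8; chi = V - E + F = 2
Gauss-Bonnet: total defect = 2*pi*chi = 4*pi; visible defects sum to (91/24)*pi

Answer: defect(P4) = (5/24)*pi


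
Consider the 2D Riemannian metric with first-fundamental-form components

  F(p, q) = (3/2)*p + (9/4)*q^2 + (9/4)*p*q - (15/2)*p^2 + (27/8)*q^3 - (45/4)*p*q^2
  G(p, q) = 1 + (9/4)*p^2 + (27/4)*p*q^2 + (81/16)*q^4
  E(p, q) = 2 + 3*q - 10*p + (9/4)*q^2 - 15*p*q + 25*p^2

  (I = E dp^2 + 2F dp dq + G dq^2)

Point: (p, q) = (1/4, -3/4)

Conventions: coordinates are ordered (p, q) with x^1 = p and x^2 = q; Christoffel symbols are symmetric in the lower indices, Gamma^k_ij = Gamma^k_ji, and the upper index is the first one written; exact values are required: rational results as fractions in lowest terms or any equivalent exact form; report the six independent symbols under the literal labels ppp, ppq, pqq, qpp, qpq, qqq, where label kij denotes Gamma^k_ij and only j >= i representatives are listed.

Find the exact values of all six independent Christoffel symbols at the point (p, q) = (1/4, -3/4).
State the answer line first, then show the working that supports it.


Answer: Gamma_ppp = 5632/4573, Gamma_ppq = -8448/22865, Gamma_pqq = 19008/22865, Gamma_qpp = -6720/4573, Gamma_qpq = 2016/4573, Gamma_qqq = -4536/4573

E = 185/64, F = -1155/512, G = 15121/4096 at the point
E_p = 55/4, E_q = -33/8, F_p = -657/64, F_q = 909/128, G_p = 315/64, G_q = -2835/256
EG - F^2 = 22865/4096;  g^inv = (4096/22865) * [[15121/4096, 1155/512], [1155/512, 185/64]]
first-kind symbols [ij,l] = (1/2)(d_i g_jl + d_j g_il - d_l g_ij): [pp,p] = E_p/2 = 55/8, [pp,q] = F_p - E_q/2 = -525/64, [pq,p] = E_q/2 = -33/16, [pq,q] = G_p/2 = 315/128, [qq,p] = F_q - G_p/2 = 297/64, [qq,q] = G_q/2 = -2835/512
Gamma^p_ij = (G*[ij,p] - F*[ij,q])/(EG - F^2), Gamma^q_ij = (E*[ij,q] - F*[ij,p])/(EG - F^2)
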